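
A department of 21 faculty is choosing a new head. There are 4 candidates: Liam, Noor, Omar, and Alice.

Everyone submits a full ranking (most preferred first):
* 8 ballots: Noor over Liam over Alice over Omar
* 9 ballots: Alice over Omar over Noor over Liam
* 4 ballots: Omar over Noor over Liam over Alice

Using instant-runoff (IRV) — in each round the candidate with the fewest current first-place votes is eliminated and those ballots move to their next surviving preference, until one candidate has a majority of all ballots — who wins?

Noor

Round 1: Liam 0, Noor 8, Omar 4, Alice 9. Liam eliminated.
Round 2: Noor 8, Omar 4, Alice 9. Omar eliminated.
Round 3: Noor 12, Alice 9. Noor has a majority (≥11).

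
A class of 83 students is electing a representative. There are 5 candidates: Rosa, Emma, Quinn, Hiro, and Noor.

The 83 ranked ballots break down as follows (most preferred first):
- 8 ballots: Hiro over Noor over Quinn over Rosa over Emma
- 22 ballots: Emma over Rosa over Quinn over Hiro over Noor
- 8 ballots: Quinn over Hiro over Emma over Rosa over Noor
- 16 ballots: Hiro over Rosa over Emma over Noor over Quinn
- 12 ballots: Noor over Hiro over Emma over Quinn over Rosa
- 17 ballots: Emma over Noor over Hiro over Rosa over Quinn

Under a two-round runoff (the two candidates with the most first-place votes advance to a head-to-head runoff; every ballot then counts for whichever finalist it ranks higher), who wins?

Round 1 first-place votes: Rosa 0, Emma 39, Quinn 8, Hiro 24, Noor 12. Emma and Hiro advance.
Runoff: Emma is ranked above Hiro on 39 ballots, Hiro above Emma on 44.

Hiro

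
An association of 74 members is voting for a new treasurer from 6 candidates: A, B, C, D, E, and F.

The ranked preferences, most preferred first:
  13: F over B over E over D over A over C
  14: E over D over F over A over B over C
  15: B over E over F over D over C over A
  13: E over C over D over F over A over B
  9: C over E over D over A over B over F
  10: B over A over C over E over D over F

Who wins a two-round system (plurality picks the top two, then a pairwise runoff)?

Round 1 first-place votes: A 0, B 25, C 9, D 0, E 27, F 13. E and B advance.
Runoff: E is ranked above B on 36 ballots, B above E on 38.

B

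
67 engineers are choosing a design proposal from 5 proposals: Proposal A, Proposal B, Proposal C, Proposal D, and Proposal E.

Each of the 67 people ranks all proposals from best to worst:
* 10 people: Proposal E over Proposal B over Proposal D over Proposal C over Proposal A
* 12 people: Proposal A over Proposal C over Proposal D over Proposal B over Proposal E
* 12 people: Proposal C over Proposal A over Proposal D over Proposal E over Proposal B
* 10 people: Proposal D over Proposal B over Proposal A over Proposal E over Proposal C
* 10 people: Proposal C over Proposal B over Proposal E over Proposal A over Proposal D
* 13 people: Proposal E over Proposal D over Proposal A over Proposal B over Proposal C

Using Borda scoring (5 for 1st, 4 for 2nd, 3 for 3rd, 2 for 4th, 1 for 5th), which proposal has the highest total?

Proposal D

Proposal A: 10×1 + 12×5 + 12×4 + 10×3 + 10×2 + 13×3 = 207
Proposal B: 10×4 + 12×2 + 12×1 + 10×4 + 10×4 + 13×2 = 182
Proposal C: 10×2 + 12×4 + 12×5 + 10×1 + 10×5 + 13×1 = 201
Proposal D: 10×3 + 12×3 + 12×3 + 10×5 + 10×1 + 13×4 = 214
Proposal E: 10×5 + 12×1 + 12×2 + 10×2 + 10×3 + 13×5 = 201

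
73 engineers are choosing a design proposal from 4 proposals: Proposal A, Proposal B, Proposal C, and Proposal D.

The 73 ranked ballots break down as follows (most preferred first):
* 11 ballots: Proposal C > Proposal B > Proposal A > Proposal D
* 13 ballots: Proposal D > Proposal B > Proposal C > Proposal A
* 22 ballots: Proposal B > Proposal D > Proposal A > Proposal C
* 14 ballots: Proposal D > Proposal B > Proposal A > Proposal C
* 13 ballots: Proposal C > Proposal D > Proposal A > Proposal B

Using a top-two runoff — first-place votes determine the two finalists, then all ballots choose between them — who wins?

Proposal D

Round 1 first-place votes: Proposal A 0, Proposal B 22, Proposal C 24, Proposal D 27. Proposal D and Proposal C advance.
Runoff: Proposal D is ranked above Proposal C on 49 ballots, Proposal C above Proposal D on 24.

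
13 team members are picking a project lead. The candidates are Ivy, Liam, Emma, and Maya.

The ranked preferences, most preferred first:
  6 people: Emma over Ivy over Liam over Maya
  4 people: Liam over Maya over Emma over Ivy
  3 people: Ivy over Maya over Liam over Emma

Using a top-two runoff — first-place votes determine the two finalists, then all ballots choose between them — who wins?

Liam

Round 1 first-place votes: Ivy 3, Liam 4, Emma 6, Maya 0. Emma and Liam advance.
Runoff: Emma is ranked above Liam on 6 ballots, Liam above Emma on 7.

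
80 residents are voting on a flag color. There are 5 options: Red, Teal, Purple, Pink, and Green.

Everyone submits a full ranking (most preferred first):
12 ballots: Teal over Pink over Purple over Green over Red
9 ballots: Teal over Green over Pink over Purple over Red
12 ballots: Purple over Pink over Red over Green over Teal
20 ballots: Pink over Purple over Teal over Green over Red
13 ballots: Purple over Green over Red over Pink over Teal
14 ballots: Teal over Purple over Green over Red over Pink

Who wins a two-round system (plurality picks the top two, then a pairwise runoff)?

Purple

Round 1 first-place votes: Red 0, Teal 35, Purple 25, Pink 20, Green 0. Teal and Purple advance.
Runoff: Teal is ranked above Purple on 35 ballots, Purple above Teal on 45.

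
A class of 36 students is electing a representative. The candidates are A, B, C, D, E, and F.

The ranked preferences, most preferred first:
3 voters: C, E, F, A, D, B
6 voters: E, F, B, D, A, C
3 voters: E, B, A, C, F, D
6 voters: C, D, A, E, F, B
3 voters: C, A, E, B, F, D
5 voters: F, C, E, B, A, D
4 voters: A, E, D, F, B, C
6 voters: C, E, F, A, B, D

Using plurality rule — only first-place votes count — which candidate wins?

First-place votes: A 4, B 0, C 18, D 0, E 9, F 5.

C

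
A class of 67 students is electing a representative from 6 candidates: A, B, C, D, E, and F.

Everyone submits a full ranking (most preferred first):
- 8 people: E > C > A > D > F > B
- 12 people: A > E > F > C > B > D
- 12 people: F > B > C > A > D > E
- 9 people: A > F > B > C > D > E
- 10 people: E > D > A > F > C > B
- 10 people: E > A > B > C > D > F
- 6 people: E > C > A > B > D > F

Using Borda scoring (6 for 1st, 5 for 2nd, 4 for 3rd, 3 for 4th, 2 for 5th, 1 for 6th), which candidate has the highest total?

A

A: 8×4 + 12×6 + 12×3 + 9×6 + 10×4 + 10×5 + 6×4 = 308
B: 8×1 + 12×2 + 12×5 + 9×4 + 10×1 + 10×4 + 6×3 = 196
C: 8×5 + 12×3 + 12×4 + 9×3 + 10×2 + 10×3 + 6×5 = 231
D: 8×3 + 12×1 + 12×2 + 9×2 + 10×5 + 10×2 + 6×2 = 160
E: 8×6 + 12×5 + 12×1 + 9×1 + 10×6 + 10×6 + 6×6 = 285
F: 8×2 + 12×4 + 12×6 + 9×5 + 10×3 + 10×1 + 6×1 = 227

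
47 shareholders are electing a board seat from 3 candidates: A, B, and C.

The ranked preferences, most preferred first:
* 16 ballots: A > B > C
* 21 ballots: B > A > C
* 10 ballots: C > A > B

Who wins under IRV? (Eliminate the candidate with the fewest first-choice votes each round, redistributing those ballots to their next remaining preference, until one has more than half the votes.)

A

Round 1: A 16, B 21, C 10. C eliminated.
Round 2: A 26, B 21. A has a majority (≥24).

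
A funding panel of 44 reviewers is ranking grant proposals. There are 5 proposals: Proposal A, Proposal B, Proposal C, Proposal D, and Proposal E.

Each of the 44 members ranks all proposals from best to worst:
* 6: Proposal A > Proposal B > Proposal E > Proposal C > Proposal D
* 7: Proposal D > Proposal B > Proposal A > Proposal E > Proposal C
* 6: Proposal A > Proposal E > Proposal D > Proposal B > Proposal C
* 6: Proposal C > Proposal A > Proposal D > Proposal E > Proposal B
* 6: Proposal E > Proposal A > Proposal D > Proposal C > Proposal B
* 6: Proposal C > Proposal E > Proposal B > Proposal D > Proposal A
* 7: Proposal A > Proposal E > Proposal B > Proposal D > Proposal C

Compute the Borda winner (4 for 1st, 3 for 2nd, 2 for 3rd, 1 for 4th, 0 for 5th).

Proposal A: 6×4 + 7×2 + 6×4 + 6×3 + 6×3 + 6×0 + 7×4 = 126
Proposal B: 6×3 + 7×3 + 6×1 + 6×0 + 6×0 + 6×2 + 7×2 = 71
Proposal C: 6×1 + 7×0 + 6×0 + 6×4 + 6×1 + 6×4 + 7×0 = 60
Proposal D: 6×0 + 7×4 + 6×2 + 6×2 + 6×2 + 6×1 + 7×1 = 77
Proposal E: 6×2 + 7×1 + 6×3 + 6×1 + 6×4 + 6×3 + 7×3 = 106

Proposal A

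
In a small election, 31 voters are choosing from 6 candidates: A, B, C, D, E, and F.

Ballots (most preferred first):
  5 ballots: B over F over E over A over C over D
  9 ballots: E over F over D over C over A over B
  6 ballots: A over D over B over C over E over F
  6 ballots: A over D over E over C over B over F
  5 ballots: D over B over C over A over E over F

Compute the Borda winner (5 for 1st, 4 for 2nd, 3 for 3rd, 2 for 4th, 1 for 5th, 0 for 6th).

A: 5×2 + 9×1 + 6×5 + 6×5 + 5×2 = 89
B: 5×5 + 9×0 + 6×3 + 6×1 + 5×4 = 69
C: 5×1 + 9×2 + 6×2 + 6×2 + 5×3 = 62
D: 5×0 + 9×3 + 6×4 + 6×4 + 5×5 = 100
E: 5×3 + 9×5 + 6×1 + 6×3 + 5×1 = 89
F: 5×4 + 9×4 + 6×0 + 6×0 + 5×0 = 56

D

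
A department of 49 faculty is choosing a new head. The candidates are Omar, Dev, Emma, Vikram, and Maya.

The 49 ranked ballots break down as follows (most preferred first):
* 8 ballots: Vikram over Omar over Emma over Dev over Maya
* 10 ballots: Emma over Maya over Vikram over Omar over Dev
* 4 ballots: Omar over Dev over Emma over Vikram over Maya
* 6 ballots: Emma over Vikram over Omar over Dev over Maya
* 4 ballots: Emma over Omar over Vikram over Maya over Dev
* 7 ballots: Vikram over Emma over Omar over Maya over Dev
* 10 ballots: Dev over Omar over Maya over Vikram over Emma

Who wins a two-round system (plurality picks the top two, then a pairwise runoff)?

Vikram

Round 1 first-place votes: Omar 4, Dev 10, Emma 20, Vikram 15, Maya 0. Emma and Vikram advance.
Runoff: Emma is ranked above Vikram on 24 ballots, Vikram above Emma on 25.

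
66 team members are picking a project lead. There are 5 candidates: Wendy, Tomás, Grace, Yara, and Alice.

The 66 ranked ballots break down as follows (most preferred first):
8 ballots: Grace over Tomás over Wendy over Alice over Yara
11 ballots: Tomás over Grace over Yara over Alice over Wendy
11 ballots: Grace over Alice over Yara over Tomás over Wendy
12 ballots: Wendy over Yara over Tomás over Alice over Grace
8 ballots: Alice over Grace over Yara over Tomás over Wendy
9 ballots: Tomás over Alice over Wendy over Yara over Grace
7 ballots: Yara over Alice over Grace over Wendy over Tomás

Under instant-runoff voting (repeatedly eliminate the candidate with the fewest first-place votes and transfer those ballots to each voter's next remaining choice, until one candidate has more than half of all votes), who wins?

Round 1: Wendy 12, Tomás 20, Grace 19, Yara 7, Alice 8. Yara eliminated.
Round 2: Wendy 12, Tomás 20, Grace 19, Alice 15. Wendy eliminated.
Round 3: Tomás 32, Grace 19, Alice 15. Alice eliminated.
Round 4: Tomás 32, Grace 34. Grace has a majority (≥34).

Grace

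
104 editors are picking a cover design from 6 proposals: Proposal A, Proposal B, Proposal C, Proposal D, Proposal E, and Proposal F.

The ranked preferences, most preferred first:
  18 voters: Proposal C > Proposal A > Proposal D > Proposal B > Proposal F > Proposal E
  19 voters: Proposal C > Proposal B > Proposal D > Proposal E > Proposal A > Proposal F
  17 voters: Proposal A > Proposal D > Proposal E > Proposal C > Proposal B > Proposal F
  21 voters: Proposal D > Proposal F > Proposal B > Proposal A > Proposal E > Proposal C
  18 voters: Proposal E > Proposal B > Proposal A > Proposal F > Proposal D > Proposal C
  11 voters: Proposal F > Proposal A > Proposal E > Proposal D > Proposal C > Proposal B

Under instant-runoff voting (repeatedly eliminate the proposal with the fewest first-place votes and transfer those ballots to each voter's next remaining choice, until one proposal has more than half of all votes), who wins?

Round 1: Proposal A 17, Proposal B 0, Proposal C 37, Proposal D 21, Proposal E 18, Proposal F 11. Proposal B eliminated.
Round 2: Proposal A 17, Proposal C 37, Proposal D 21, Proposal E 18, Proposal F 11. Proposal F eliminated.
Round 3: Proposal A 28, Proposal C 37, Proposal D 21, Proposal E 18. Proposal E eliminated.
Round 4: Proposal A 46, Proposal C 37, Proposal D 21. Proposal D eliminated.
Round 5: Proposal A 67, Proposal C 37. Proposal A has a majority (≥53).

Proposal A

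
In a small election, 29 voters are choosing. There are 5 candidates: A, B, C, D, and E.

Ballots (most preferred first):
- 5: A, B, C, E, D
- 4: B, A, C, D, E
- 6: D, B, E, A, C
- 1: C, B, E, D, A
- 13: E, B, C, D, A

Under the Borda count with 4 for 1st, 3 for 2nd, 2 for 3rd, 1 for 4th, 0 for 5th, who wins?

B

A: 5×4 + 4×3 + 6×1 + 1×0 + 13×0 = 38
B: 5×3 + 4×4 + 6×3 + 1×3 + 13×3 = 91
C: 5×2 + 4×2 + 6×0 + 1×4 + 13×2 = 48
D: 5×0 + 4×1 + 6×4 + 1×1 + 13×1 = 42
E: 5×1 + 4×0 + 6×2 + 1×2 + 13×4 = 71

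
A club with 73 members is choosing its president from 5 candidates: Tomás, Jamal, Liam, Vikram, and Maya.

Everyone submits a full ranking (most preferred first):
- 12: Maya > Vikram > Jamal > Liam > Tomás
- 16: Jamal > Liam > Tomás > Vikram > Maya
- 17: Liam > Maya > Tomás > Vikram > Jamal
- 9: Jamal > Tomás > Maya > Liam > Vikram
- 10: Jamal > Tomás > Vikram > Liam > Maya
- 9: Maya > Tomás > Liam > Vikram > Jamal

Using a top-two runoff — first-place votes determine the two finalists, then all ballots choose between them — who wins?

Round 1 first-place votes: Tomás 0, Jamal 35, Liam 17, Vikram 0, Maya 21. Jamal and Maya advance.
Runoff: Jamal is ranked above Maya on 35 ballots, Maya above Jamal on 38.

Maya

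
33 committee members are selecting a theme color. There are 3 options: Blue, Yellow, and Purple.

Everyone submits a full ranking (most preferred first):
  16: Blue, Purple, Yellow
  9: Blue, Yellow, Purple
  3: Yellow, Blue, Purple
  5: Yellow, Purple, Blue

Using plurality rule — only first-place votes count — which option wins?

First-place votes: Blue 25, Yellow 8, Purple 0.

Blue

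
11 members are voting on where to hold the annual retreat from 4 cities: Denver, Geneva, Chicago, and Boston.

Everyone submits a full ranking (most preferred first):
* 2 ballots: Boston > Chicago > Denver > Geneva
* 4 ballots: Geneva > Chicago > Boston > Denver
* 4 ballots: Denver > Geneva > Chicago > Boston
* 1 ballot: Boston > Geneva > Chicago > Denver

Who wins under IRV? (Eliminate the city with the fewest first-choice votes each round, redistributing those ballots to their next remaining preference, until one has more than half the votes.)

Round 1: Denver 4, Geneva 4, Chicago 0, Boston 3. Chicago eliminated.
Round 2: Denver 4, Geneva 4, Boston 3. Boston eliminated.
Round 3: Denver 6, Geneva 5. Denver has a majority (≥6).

Denver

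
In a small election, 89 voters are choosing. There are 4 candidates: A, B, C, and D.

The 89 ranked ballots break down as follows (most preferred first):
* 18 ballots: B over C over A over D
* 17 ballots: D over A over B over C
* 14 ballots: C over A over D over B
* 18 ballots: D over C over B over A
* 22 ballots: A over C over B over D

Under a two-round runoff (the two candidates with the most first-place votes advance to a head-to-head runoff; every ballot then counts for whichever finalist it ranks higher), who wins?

Round 1 first-place votes: A 22, B 18, C 14, D 35. D and A advance.
Runoff: D is ranked above A on 35 ballots, A above D on 54.

A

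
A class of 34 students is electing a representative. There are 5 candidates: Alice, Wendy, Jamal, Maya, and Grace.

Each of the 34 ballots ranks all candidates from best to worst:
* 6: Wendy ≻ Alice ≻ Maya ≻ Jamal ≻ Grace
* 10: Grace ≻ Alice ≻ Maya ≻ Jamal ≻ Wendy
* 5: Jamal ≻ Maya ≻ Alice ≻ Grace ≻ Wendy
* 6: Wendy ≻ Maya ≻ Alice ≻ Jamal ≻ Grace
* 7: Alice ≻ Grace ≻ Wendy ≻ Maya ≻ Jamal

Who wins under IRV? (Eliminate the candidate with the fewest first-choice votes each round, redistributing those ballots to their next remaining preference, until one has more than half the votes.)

Alice

Round 1: Alice 7, Wendy 12, Jamal 5, Maya 0, Grace 10. Maya eliminated.
Round 2: Alice 7, Wendy 12, Jamal 5, Grace 10. Jamal eliminated.
Round 3: Alice 12, Wendy 12, Grace 10. Grace eliminated.
Round 4: Alice 22, Wendy 12. Alice has a majority (≥18).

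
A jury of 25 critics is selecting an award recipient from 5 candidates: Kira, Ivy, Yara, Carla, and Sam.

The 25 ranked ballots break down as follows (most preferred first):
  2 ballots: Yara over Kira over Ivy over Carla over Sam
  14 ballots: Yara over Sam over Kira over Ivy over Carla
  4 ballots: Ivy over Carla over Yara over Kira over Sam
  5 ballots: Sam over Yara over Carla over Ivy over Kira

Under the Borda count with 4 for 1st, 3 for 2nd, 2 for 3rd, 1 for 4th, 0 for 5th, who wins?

Kira: 2×3 + 14×2 + 4×1 + 5×0 = 38
Ivy: 2×2 + 14×1 + 4×4 + 5×1 = 39
Yara: 2×4 + 14×4 + 4×2 + 5×3 = 87
Carla: 2×1 + 14×0 + 4×3 + 5×2 = 24
Sam: 2×0 + 14×3 + 4×0 + 5×4 = 62

Yara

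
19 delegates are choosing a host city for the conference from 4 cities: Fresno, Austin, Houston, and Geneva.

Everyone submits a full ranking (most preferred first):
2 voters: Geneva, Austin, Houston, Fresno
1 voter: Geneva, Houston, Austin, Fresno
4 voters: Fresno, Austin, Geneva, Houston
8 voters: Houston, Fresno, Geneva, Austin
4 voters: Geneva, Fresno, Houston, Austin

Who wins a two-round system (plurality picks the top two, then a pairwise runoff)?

Round 1 first-place votes: Fresno 4, Austin 0, Houston 8, Geneva 7. Houston and Geneva advance.
Runoff: Houston is ranked above Geneva on 8 ballots, Geneva above Houston on 11.

Geneva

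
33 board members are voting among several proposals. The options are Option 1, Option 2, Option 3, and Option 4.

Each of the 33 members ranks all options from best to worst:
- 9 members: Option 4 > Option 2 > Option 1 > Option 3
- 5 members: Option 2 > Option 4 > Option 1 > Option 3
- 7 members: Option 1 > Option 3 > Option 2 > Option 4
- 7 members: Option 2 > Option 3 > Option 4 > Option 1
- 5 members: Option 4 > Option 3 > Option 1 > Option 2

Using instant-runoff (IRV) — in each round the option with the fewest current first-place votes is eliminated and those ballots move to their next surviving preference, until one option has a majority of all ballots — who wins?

Option 2

Round 1: Option 1 7, Option 2 12, Option 3 0, Option 4 14. Option 3 eliminated.
Round 2: Option 1 7, Option 2 12, Option 4 14. Option 1 eliminated.
Round 3: Option 2 19, Option 4 14. Option 2 has a majority (≥17).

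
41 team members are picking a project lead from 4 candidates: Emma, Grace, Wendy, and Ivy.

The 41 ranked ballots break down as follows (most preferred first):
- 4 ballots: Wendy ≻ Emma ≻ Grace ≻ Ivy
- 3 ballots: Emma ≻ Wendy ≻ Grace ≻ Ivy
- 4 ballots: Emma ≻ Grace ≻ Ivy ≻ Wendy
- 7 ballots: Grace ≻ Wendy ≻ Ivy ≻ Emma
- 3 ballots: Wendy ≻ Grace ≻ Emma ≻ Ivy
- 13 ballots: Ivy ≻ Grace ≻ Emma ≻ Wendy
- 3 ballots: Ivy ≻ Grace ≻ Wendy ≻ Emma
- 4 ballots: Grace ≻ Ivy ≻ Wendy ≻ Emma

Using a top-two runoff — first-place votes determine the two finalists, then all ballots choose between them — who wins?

Round 1 first-place votes: Emma 7, Grace 11, Wendy 7, Ivy 16. Ivy and Grace advance.
Runoff: Ivy is ranked above Grace on 16 ballots, Grace above Ivy on 25.

Grace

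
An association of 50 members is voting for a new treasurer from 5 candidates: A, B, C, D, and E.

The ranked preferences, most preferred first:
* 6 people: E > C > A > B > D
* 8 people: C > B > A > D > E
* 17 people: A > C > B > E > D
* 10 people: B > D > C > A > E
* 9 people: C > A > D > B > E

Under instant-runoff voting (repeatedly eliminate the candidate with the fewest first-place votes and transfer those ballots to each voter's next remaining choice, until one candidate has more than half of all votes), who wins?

Round 1: A 17, B 10, C 17, D 0, E 6. D eliminated.
Round 2: A 17, B 10, C 17, E 6. E eliminated.
Round 3: A 17, B 10, C 23. B eliminated.
Round 4: A 17, C 33. C has a majority (≥26).

C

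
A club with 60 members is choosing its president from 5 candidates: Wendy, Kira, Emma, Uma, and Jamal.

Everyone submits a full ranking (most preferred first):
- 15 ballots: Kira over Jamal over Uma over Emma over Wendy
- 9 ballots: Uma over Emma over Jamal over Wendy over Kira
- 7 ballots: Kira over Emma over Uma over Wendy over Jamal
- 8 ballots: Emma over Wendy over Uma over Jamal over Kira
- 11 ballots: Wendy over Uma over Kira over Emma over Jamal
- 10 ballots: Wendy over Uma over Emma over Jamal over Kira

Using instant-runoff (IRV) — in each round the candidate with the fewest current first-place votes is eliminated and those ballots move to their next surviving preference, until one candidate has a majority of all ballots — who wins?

Wendy

Round 1: Wendy 21, Kira 22, Emma 8, Uma 9, Jamal 0. Jamal eliminated.
Round 2: Wendy 21, Kira 22, Emma 8, Uma 9. Emma eliminated.
Round 3: Wendy 29, Kira 22, Uma 9. Uma eliminated.
Round 4: Wendy 38, Kira 22. Wendy has a majority (≥31).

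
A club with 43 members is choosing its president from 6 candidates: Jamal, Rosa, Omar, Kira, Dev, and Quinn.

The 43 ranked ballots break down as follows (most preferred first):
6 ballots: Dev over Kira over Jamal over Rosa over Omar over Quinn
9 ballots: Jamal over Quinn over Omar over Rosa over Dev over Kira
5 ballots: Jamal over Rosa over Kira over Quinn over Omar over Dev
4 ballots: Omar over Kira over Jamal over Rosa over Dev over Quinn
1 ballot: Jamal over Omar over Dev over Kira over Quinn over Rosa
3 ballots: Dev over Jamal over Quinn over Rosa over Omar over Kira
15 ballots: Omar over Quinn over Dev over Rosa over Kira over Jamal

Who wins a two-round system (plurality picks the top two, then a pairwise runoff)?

Jamal

Round 1 first-place votes: Jamal 15, Rosa 0, Omar 19, Kira 0, Dev 9, Quinn 0. Omar and Jamal advance.
Runoff: Omar is ranked above Jamal on 19 ballots, Jamal above Omar on 24.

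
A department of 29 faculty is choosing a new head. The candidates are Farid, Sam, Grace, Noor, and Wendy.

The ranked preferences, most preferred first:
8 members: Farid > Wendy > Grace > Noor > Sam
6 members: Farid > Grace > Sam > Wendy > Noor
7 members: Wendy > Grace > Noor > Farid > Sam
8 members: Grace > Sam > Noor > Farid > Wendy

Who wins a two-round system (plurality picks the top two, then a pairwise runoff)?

Round 1 first-place votes: Farid 14, Sam 0, Grace 8, Noor 0, Wendy 7. Farid and Grace advance.
Runoff: Farid is ranked above Grace on 14 ballots, Grace above Farid on 15.

Grace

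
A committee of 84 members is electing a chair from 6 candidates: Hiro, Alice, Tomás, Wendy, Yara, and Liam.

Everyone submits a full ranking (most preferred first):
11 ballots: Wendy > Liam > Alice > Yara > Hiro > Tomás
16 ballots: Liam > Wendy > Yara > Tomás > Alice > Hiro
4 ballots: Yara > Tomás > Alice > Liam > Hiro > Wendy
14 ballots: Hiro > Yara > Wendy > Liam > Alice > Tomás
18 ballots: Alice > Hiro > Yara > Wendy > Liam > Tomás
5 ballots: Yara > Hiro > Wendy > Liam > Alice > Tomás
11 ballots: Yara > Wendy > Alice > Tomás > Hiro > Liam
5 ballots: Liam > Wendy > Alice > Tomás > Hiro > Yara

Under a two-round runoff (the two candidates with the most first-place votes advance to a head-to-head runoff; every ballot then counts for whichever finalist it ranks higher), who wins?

Yara

Round 1 first-place votes: Hiro 14, Alice 18, Tomás 0, Wendy 11, Yara 20, Liam 21. Liam and Yara advance.
Runoff: Liam is ranked above Yara on 32 ballots, Yara above Liam on 52.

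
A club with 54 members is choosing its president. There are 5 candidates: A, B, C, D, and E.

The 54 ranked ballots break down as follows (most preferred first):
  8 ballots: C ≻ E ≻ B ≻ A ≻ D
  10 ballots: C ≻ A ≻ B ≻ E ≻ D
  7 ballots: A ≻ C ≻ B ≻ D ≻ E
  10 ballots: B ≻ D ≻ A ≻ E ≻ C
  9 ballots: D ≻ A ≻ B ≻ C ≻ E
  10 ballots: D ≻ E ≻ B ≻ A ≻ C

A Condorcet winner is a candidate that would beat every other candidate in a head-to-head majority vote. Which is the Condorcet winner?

B vs A: 28–26
B vs C: 29–25
B vs D: 35–19
B vs E: 36–18
B beats every other candidate.

B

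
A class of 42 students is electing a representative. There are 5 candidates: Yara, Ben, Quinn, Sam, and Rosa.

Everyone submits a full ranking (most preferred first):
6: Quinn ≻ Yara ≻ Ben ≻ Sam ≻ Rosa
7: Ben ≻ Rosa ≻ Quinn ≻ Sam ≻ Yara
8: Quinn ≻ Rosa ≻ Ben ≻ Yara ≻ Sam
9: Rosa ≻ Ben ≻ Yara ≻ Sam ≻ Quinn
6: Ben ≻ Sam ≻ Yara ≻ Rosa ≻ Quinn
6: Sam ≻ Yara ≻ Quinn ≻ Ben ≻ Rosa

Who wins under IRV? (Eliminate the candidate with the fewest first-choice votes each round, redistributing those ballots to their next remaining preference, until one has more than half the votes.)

Ben

Round 1: Yara 0, Ben 13, Quinn 14, Sam 6, Rosa 9. Yara eliminated.
Round 2: Ben 13, Quinn 14, Sam 6, Rosa 9. Sam eliminated.
Round 3: Ben 13, Quinn 20, Rosa 9. Rosa eliminated.
Round 4: Ben 22, Quinn 20. Ben has a majority (≥22).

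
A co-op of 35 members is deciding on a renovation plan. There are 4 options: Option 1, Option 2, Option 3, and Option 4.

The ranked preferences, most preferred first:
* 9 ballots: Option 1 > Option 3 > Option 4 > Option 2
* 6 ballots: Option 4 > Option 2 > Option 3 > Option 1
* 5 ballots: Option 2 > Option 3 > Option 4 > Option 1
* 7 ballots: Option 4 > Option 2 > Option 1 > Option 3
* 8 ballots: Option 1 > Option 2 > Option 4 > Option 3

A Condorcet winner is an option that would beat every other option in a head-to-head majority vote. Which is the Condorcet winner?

Option 4 vs Option 1: 18–17
Option 4 vs Option 2: 22–13
Option 4 vs Option 3: 21–14
Option 4 beats every other option.

Option 4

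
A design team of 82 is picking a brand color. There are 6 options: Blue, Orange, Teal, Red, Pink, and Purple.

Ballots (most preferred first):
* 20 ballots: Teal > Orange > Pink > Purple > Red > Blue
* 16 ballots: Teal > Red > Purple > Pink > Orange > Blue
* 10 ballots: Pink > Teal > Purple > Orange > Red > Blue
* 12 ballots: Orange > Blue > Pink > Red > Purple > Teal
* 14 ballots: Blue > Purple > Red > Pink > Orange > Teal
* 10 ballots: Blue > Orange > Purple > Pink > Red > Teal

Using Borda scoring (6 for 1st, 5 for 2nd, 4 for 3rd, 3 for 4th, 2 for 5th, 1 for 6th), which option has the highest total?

Orange

Blue: 20×1 + 16×1 + 10×1 + 12×5 + 14×6 + 10×6 = 250
Orange: 20×5 + 16×2 + 10×3 + 12×6 + 14×2 + 10×5 = 312
Teal: 20×6 + 16×6 + 10×5 + 12×1 + 14×1 + 10×1 = 302
Red: 20×2 + 16×5 + 10×2 + 12×3 + 14×4 + 10×2 = 252
Pink: 20×4 + 16×3 + 10×6 + 12×4 + 14×3 + 10×3 = 308
Purple: 20×3 + 16×4 + 10×4 + 12×2 + 14×5 + 10×4 = 298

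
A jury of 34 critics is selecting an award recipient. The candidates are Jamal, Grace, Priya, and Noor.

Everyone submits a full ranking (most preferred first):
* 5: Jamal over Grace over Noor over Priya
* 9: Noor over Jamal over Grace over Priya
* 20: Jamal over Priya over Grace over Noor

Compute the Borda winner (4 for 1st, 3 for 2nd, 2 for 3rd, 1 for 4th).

Jamal: 5×4 + 9×3 + 20×4 = 127
Grace: 5×3 + 9×2 + 20×2 = 73
Priya: 5×1 + 9×1 + 20×3 = 74
Noor: 5×2 + 9×4 + 20×1 = 66

Jamal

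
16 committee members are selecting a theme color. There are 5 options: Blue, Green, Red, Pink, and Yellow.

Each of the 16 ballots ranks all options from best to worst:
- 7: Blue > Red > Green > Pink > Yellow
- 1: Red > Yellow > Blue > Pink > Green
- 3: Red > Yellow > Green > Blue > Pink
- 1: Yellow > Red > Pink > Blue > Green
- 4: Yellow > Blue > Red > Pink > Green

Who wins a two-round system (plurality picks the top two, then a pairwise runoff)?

Yellow

Round 1 first-place votes: Blue 7, Green 0, Red 4, Pink 0, Yellow 5. Blue and Yellow advance.
Runoff: Blue is ranked above Yellow on 7 ballots, Yellow above Blue on 9.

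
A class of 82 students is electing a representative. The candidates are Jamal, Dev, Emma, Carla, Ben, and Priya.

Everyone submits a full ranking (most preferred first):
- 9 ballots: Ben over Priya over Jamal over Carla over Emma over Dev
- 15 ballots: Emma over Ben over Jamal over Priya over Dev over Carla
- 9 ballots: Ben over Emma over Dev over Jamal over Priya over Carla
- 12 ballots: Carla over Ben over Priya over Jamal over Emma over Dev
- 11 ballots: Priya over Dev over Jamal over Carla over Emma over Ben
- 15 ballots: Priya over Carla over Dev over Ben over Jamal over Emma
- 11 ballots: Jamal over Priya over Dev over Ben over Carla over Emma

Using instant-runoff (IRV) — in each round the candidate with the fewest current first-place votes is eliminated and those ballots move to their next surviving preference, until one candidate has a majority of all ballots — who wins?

Round 1: Jamal 11, Dev 0, Emma 15, Carla 12, Ben 18, Priya 26. Dev eliminated.
Round 2: Jamal 11, Emma 15, Carla 12, Ben 18, Priya 26. Jamal eliminated.
Round 3: Emma 15, Carla 12, Ben 18, Priya 37. Carla eliminated.
Round 4: Emma 15, Ben 30, Priya 37. Emma eliminated.
Round 5: Ben 45, Priya 37. Ben has a majority (≥42).

Ben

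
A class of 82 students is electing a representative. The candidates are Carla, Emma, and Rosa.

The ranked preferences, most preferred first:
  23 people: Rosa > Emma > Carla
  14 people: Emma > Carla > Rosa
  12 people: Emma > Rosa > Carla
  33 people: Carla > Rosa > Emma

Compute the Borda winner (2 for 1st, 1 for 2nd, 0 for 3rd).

Carla: 23×0 + 14×1 + 12×0 + 33×2 = 80
Emma: 23×1 + 14×2 + 12×2 + 33×0 = 75
Rosa: 23×2 + 14×0 + 12×1 + 33×1 = 91

Rosa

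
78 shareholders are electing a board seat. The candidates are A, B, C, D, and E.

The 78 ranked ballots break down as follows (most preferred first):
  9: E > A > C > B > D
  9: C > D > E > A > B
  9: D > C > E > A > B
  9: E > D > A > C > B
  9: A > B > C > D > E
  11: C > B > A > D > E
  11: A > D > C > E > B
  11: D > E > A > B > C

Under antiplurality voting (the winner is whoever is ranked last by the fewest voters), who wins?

A

Last-place votes: A 0, B 38, C 11, D 9, E 20.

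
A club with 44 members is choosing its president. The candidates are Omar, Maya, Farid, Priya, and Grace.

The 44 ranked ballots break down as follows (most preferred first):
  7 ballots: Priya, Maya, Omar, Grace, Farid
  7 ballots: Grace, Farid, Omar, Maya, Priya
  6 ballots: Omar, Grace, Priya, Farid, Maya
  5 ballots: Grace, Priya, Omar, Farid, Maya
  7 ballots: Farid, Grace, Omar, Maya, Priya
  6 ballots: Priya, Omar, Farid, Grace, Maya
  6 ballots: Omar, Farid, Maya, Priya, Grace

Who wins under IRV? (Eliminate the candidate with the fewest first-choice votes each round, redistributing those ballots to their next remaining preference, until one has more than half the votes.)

Round 1: Omar 12, Maya 0, Farid 7, Priya 13, Grace 12. Maya eliminated.
Round 2: Omar 12, Farid 7, Priya 13, Grace 12. Farid eliminated.
Round 3: Omar 12, Priya 13, Grace 19. Omar eliminated.
Round 4: Priya 19, Grace 25. Grace has a majority (≥23).

Grace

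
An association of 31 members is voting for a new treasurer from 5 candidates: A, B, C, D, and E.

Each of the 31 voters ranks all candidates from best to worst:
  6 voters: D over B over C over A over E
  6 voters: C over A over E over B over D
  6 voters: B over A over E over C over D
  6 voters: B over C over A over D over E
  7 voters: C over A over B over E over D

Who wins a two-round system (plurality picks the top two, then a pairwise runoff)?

B

Round 1 first-place votes: A 0, B 12, C 13, D 6, E 0. C and B advance.
Runoff: C is ranked above B on 13 ballots, B above C on 18.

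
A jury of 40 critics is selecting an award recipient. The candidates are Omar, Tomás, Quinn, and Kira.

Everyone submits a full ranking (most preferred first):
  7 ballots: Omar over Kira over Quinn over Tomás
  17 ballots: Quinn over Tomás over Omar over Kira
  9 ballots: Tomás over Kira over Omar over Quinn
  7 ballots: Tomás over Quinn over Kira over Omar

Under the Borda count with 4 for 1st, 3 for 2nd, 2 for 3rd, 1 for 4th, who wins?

Omar: 7×4 + 17×2 + 9×2 + 7×1 = 87
Tomás: 7×1 + 17×3 + 9×4 + 7×4 = 122
Quinn: 7×2 + 17×4 + 9×1 + 7×3 = 112
Kira: 7×3 + 17×1 + 9×3 + 7×2 = 79

Tomás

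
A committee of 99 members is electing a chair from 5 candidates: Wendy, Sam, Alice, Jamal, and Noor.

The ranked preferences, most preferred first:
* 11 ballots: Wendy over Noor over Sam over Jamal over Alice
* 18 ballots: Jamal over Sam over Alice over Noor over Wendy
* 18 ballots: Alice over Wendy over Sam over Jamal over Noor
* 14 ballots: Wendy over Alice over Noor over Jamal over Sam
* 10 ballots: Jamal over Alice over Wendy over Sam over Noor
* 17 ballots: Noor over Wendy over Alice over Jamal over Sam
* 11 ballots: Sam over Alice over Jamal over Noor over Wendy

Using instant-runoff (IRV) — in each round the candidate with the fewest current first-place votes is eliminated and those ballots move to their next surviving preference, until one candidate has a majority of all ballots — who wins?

Alice

Round 1: Wendy 25, Sam 11, Alice 18, Jamal 28, Noor 17. Sam eliminated.
Round 2: Wendy 25, Alice 29, Jamal 28, Noor 17. Noor eliminated.
Round 3: Wendy 42, Alice 29, Jamal 28. Jamal eliminated.
Round 4: Wendy 42, Alice 57. Alice has a majority (≥50).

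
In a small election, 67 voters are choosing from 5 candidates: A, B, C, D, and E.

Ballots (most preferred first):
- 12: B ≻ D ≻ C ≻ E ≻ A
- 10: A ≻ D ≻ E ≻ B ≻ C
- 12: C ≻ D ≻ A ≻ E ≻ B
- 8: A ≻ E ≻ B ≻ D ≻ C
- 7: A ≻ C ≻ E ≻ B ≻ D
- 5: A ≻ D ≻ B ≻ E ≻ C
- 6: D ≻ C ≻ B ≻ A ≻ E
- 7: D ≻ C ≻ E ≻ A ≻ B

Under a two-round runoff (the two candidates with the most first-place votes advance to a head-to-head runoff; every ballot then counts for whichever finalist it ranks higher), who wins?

Round 1 first-place votes: A 30, B 12, C 12, D 13, E 0. A and D advance.
Runoff: A is ranked above D on 30 ballots, D above A on 37.

D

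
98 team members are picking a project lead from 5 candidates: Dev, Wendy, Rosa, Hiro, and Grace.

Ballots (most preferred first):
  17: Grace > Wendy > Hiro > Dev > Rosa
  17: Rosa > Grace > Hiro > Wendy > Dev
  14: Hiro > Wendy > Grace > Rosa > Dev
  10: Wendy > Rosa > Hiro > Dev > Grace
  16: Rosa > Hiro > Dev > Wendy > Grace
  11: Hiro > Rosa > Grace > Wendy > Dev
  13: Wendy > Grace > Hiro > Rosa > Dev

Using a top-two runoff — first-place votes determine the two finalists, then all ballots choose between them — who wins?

Round 1 first-place votes: Dev 0, Wendy 23, Rosa 33, Hiro 25, Grace 17. Rosa and Hiro advance.
Runoff: Rosa is ranked above Hiro on 43 ballots, Hiro above Rosa on 55.

Hiro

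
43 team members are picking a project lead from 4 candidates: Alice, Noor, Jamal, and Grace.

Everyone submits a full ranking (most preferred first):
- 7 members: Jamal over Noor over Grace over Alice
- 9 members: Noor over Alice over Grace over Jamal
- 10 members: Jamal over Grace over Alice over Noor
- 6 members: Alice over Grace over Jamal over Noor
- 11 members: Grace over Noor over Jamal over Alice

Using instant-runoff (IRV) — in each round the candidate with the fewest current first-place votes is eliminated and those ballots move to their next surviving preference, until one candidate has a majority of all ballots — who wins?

Grace

Round 1: Alice 6, Noor 9, Jamal 17, Grace 11. Alice eliminated.
Round 2: Noor 9, Jamal 17, Grace 17. Noor eliminated.
Round 3: Jamal 17, Grace 26. Grace has a majority (≥22).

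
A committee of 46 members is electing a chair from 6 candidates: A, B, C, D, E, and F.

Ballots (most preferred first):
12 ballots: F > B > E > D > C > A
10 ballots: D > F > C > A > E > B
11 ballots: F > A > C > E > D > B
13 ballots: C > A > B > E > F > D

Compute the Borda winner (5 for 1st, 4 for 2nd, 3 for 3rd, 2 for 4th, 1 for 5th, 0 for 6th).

A: 12×0 + 10×2 + 11×4 + 13×4 = 116
B: 12×4 + 10×0 + 11×0 + 13×3 = 87
C: 12×1 + 10×3 + 11×3 + 13×5 = 140
D: 12×2 + 10×5 + 11×1 + 13×0 = 85
E: 12×3 + 10×1 + 11×2 + 13×2 = 94
F: 12×5 + 10×4 + 11×5 + 13×1 = 168

F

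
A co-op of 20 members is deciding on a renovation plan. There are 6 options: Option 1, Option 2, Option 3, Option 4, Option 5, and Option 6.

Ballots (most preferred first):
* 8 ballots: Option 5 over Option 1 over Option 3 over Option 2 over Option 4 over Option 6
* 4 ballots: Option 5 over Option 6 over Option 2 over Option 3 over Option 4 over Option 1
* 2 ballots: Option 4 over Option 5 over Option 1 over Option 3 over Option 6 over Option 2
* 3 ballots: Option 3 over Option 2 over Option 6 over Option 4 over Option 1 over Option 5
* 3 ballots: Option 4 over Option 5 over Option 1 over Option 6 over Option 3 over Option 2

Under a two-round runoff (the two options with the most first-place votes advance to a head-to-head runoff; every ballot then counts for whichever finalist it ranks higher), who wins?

Option 5

Round 1 first-place votes: Option 1 0, Option 2 0, Option 3 3, Option 4 5, Option 5 12, Option 6 0. Option 5 and Option 4 advance.
Runoff: Option 5 is ranked above Option 4 on 12 ballots, Option 4 above Option 5 on 8.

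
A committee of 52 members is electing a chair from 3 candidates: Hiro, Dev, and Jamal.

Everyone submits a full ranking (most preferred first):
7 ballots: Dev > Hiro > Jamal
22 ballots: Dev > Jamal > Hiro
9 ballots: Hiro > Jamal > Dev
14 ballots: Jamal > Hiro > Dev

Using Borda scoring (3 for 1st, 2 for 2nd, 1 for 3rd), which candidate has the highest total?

Hiro: 7×2 + 22×1 + 9×3 + 14×2 = 91
Dev: 7×3 + 22×3 + 9×1 + 14×1 = 110
Jamal: 7×1 + 22×2 + 9×2 + 14×3 = 111

Jamal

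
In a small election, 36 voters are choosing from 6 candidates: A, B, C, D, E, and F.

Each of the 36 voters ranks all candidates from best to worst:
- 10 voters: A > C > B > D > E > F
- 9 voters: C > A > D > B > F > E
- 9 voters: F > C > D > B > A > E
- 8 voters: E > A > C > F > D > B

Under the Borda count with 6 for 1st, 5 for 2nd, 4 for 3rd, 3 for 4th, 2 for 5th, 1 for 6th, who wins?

A: 10×6 + 9×5 + 9×2 + 8×5 = 163
B: 10×4 + 9×3 + 9×3 + 8×1 = 102
C: 10×5 + 9×6 + 9×5 + 8×4 = 181
D: 10×3 + 9×4 + 9×4 + 8×2 = 118
E: 10×2 + 9×1 + 9×1 + 8×6 = 86
F: 10×1 + 9×2 + 9×6 + 8×3 = 106

C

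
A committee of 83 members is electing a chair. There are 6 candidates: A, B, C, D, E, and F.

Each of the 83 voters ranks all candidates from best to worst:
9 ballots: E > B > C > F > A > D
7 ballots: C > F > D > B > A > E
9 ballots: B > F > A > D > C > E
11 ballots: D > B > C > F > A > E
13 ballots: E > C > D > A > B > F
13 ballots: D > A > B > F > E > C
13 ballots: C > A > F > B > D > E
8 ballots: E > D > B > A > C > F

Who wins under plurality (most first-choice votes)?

First-place votes: A 0, B 9, C 20, D 24, E 30, F 0.

E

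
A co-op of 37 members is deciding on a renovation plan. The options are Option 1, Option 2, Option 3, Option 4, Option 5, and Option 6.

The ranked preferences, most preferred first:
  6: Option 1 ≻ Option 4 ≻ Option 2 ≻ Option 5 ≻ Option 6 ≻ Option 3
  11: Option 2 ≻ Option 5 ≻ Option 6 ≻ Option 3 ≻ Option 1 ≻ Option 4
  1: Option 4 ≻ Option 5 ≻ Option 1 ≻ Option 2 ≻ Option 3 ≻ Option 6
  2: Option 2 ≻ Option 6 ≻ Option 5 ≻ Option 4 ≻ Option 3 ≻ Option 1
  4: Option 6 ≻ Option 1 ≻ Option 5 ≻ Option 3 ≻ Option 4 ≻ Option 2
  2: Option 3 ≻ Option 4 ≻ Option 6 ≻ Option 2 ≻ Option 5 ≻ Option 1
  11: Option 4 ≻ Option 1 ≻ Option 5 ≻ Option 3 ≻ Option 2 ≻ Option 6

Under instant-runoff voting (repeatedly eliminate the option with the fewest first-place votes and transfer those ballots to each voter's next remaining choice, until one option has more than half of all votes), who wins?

Round 1: Option 1 6, Option 2 13, Option 3 2, Option 4 12, Option 5 0, Option 6 4. Option 5 eliminated.
Round 2: Option 1 6, Option 2 13, Option 3 2, Option 4 12, Option 6 4. Option 3 eliminated.
Round 3: Option 1 6, Option 2 13, Option 4 14, Option 6 4. Option 6 eliminated.
Round 4: Option 1 10, Option 2 13, Option 4 14. Option 1 eliminated.
Round 5: Option 2 13, Option 4 24. Option 4 has a majority (≥19).

Option 4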